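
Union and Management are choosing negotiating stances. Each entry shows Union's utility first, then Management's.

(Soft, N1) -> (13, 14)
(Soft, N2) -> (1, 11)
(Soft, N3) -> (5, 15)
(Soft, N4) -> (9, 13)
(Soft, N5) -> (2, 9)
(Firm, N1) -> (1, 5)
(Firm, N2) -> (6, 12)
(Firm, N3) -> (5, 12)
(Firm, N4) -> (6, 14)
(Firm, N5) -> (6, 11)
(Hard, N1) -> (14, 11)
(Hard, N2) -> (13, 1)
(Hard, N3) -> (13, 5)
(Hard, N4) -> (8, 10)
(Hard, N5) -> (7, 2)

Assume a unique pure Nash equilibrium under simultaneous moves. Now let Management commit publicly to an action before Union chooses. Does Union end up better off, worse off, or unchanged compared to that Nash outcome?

Backward induction with Management moving first.
- N1 → Union plays Hard (best of 13, 1, 14); Management gets 11.
- N2 → Union plays Hard (best of 1, 6, 13); Management gets 1.
- N3 → Union plays Hard (best of 5, 5, 13); Management gets 5.
- N4 → Union plays Soft (best of 9, 6, 8); Management gets 13.
- N5 → Union plays Hard (best of 2, 6, 7); Management gets 2.
Maximizing over 11, 1, 5, 13, 2, Management chooses N4. Subgame-perfect outcome: (Soft, N4) with payoffs (9, 13).
For the simultaneous game, intersect best replies.
Union's best replies: N1→Hard; N2→Hard; N3→Hard; N4→Soft; N5→Hard.
Management's best replies: Soft→N3; Firm→N4; Hard→N1.
Only (Hard, N1) has each player best-responding; Nash payoffs (14, 11).
Union earns 9 sequentially versus 14 at the Nash outcome: worse off.

worse off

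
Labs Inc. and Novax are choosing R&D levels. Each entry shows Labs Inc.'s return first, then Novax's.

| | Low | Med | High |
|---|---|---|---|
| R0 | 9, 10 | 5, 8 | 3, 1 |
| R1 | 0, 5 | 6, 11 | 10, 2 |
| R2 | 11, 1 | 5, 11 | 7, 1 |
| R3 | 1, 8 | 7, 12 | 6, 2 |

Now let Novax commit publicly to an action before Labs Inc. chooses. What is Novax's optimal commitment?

Med

Solve by backward induction (Novax leads).
- Low: Labs Inc. compares 9, 0, 11, 1 and picks R2; Novax would get 1.
- Med: Labs Inc. compares 5, 6, 5, 7 and picks R3; Novax would get 12.
- High: Labs Inc. compares 3, 10, 7, 6 and picks R1; Novax would get 2.
Among 1, 12, 2, the best is 12 at Med. Subgame-perfect outcome: (R3, Med) with payoffs (7, 12).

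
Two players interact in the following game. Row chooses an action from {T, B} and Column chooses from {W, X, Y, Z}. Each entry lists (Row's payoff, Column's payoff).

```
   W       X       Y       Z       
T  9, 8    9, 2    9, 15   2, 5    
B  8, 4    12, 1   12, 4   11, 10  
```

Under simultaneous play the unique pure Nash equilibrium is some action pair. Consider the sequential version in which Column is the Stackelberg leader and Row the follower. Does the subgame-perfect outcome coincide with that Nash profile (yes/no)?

yes

Backward induction with Column moving first.
- W: Row compares 9, 8 and picks T; Column would get 8.
- X: Row compares 9, 12 and picks B; Column would get 1.
- Y: Row compares 9, 12 and picks B; Column would get 4.
- Z: Row compares 2, 11 and picks B; Column would get 10.
Maximizing over 8, 1, 4, 10, Column chooses Z. Subgame-perfect outcome: (B, Z) with payoffs (11, 10).
Now find the simultaneous Nash equilibrium.
Row's best replies: W→T; X→B; Y→B; Z→B.
Column's best replies: T→Y; B→Z.
Only (B, Z) has each player best-responding; Nash payoffs (11, 10).
Sequential outcome (B, Z) coincides with the Nash profile (B, Z).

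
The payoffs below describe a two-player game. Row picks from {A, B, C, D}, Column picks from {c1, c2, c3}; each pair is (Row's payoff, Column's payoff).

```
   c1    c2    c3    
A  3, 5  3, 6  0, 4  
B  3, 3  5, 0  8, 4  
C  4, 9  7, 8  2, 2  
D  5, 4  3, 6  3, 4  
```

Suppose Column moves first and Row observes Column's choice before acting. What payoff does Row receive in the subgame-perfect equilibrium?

7

Backward induction with Column moving first.
- c1 → Row plays D (best of 3, 3, 4, 5); Column gets 4.
- c2 → Row plays C (best of 3, 5, 7, 3); Column gets 8.
- c3 → Row plays B (best of 0, 8, 2, 3); Column gets 4.
Column's induced payoffs are 4, 8, 4, so Column commits to c2. Subgame-perfect outcome: (C, c2) with payoffs (7, 8).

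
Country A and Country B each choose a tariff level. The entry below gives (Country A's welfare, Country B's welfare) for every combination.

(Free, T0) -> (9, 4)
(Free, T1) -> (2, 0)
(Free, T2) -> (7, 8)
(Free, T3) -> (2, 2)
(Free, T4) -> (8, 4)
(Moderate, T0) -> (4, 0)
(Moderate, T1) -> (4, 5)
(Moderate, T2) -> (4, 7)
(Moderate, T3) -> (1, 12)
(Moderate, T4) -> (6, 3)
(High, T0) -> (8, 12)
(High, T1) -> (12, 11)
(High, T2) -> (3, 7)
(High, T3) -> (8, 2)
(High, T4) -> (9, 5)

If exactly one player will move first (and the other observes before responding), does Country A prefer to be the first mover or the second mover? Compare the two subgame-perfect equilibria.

second

If Country A leads: Country B's best replies are Free→T2, Moderate→T3, High→T0; Country A's induced payoffs 7, 1, 8; outcome (High, T0), payoffs (8, 12).
If Country B leads: Country A's best replies are T0→Free, T1→High, T2→Free, T3→High, T4→High; Country B's induced payoffs 4, 11, 8, 2, 5; outcome (High, T1), payoffs (12, 11).
Country A gets 8 moving first and 12 moving second, so Country A prefers to move second.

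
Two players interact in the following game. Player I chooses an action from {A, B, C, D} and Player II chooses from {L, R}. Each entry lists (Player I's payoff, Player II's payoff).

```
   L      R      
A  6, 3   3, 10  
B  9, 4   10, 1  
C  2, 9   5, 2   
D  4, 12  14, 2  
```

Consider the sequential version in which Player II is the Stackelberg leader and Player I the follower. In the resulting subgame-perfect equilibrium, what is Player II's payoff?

4

Work backward from Player I's decision.
- L: Player I compares 6, 9, 2, 4 and picks B; Player II would get 4.
- R: Player I compares 3, 10, 5, 14 and picks D; Player II would get 2.
Maximizing over 4, 2, Player II chooses L. Subgame-perfect outcome: (B, L) with payoffs (9, 4).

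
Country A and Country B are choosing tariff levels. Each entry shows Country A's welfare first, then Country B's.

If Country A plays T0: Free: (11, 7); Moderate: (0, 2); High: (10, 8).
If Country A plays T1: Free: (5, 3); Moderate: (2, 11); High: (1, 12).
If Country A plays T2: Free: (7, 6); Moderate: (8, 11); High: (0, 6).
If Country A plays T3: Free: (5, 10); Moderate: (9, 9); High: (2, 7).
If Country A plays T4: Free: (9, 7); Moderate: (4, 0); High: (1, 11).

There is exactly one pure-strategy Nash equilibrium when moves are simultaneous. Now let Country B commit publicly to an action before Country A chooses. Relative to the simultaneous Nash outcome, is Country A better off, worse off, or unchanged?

Backward induction with Country B moving first.
- Free → Country A plays T0 (best of 11, 5, 7, 5, 9); Country B gets 7.
- Moderate → Country A plays T3 (best of 0, 2, 8, 9, 4); Country B gets 9.
- High → Country A plays T0 (best of 10, 1, 0, 2, 1); Country B gets 8.
Maximizing over 7, 9, 8, Country B chooses Moderate. Subgame-perfect outcome: (T3, Moderate) with payoffs (9, 9).
Under simultaneous play:
Country A's best replies: Free→T0; Moderate→T3; High→T0.
Country B's best replies: T0→High; T1→High; T2→Moderate; T3→Free; T4→High.
Only (T0, High) has each player best-responding; Nash payoffs (10, 8).
Country A earns 9 sequentially versus 10 at the Nash outcome: worse off.

worse off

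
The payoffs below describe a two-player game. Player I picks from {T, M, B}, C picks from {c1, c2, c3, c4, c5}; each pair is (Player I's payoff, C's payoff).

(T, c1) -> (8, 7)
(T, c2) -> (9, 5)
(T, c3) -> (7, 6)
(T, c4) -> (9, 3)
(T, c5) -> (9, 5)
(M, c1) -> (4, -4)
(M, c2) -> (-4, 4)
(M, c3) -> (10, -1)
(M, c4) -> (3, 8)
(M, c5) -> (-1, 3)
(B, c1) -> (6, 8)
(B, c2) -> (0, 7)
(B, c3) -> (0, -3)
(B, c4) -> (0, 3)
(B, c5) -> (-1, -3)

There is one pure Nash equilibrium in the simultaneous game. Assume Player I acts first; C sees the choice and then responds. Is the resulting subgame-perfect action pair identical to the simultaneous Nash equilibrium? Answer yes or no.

yes

Backward induction with Player I moving first.
- T → C plays c1 (best of 7, 5, 6, 3, 5); Player I gets 8.
- M → C plays c4 (best of -4, 4, -1, 8, 3); Player I gets 3.
- B → C plays c1 (best of 8, 7, -3, 3, -3); Player I gets 6.
Among 8, 3, 6, the best is 8 at T. Subgame-perfect outcome: (T, c1) with payoffs (8, 7).
Under simultaneous play:
Player I's best replies: c1→T; c2→T; c3→M; c4→T; c5→T.
C's best replies: T→c1; M→c4; B→c1.
The unique mutual best reply is (T, c1), giving (8, 7).
Sequential outcome (T, c1) coincides with the Nash profile (T, c1).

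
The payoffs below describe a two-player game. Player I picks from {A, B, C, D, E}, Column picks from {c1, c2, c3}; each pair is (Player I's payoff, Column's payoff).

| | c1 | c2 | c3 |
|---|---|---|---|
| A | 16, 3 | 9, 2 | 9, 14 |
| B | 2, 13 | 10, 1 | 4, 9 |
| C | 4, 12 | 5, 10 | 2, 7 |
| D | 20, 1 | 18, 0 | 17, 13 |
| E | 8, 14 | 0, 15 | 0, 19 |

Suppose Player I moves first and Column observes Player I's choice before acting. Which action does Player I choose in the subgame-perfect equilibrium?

D

Solve by backward induction (Player I leads).
- A: BR = c3, leader payoff 9.
- B: BR = c1, leader payoff 2.
- C: BR = c1, leader payoff 4.
- D: BR = c3, leader payoff 17.
- E: BR = c3, leader payoff 0.
Player I's induced payoffs are 9, 2, 4, 17, 0, so Player I commits to D. Subgame-perfect outcome: (D, c3) with payoffs (17, 13).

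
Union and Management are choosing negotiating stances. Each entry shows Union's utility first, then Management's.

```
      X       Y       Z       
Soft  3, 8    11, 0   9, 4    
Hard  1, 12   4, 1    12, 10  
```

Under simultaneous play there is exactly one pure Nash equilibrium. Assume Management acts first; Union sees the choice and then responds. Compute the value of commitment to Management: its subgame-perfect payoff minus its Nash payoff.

2

Solve by backward induction (Management leads).
- X: Union compares 3, 1 and picks Soft; Management would get 8.
- Y: Union compares 11, 4 and picks Soft; Management would get 0.
- Z: Union compares 9, 12 and picks Hard; Management would get 10.
Management's induced payoffs are 8, 0, 10, so Management commits to Z. Subgame-perfect outcome: (Hard, Z) with payoffs (12, 10).
Now find the simultaneous Nash equilibrium.
Union's best replies: X→Soft; Y→Soft; Z→Hard.
Management's best replies: Soft→X; Hard→X.
Only (Soft, X) has each player best-responding; Nash payoffs (3, 8).
Management's commitment gain: 10 − 8 = 2.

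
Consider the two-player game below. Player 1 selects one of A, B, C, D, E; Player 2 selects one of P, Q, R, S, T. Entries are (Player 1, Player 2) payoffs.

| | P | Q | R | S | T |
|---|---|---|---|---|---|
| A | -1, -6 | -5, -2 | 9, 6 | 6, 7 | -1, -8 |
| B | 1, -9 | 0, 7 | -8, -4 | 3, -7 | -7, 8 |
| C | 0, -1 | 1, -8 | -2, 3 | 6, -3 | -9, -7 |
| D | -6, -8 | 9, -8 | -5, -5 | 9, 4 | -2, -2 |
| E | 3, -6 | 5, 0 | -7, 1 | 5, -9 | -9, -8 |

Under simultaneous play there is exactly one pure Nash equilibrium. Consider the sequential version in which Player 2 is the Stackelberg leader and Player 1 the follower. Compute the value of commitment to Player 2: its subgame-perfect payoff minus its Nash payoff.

Player 1 best-responds to each possible Player 2 move:
- P: Player 1 compares -1, 1, 0, -6, 3 and picks E; Player 2 would get -6.
- Q: Player 1 compares -5, 0, 1, 9, 5 and picks D; Player 2 would get -8.
- R: Player 1 compares 9, -8, -2, -5, -7 and picks A; Player 2 would get 6.
- S: Player 1 compares 6, 3, 6, 9, 5 and picks D; Player 2 would get 4.
- T: Player 1 compares -1, -7, -9, -2, -9 and picks A; Player 2 would get -8.
Maximizing over -6, -8, 6, 4, -8, Player 2 chooses R. Subgame-perfect outcome: (A, R) with payoffs (9, 6).
For the simultaneous game, intersect best replies.
Player 1's best replies: P→E; Q→D; R→A; S→D; T→A.
Player 2's best replies: A→S; B→T; C→R; D→S; E→R.
Only (D, S) has each player best-responding; Nash payoffs (9, 4).
Player 2's commitment gain: 6 − 4 = 2.

2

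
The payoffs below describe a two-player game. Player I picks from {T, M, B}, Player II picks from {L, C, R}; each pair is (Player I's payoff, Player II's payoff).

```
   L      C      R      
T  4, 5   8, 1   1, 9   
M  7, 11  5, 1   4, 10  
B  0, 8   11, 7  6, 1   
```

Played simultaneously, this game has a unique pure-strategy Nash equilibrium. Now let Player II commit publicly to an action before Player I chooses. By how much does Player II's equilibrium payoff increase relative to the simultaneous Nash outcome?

Player I best-responds to each possible Player II move:
- L: Player I compares 4, 7, 0 and picks M; Player II would get 11.
- C: Player I compares 8, 5, 11 and picks B; Player II would get 7.
- R: Player I compares 1, 4, 6 and picks B; Player II would get 1.
Maximizing over 11, 7, 1, Player II chooses L. Subgame-perfect outcome: (M, L) with payoffs (7, 11).
Now find the simultaneous Nash equilibrium.
Player I's best replies: L→M; C→B; R→B.
Player II's best replies: T→R; M→L; B→L.
Only (M, L) has each player best-responding; Nash payoffs (7, 11).
Player II's commitment gain: 11 − 11 = 0.

0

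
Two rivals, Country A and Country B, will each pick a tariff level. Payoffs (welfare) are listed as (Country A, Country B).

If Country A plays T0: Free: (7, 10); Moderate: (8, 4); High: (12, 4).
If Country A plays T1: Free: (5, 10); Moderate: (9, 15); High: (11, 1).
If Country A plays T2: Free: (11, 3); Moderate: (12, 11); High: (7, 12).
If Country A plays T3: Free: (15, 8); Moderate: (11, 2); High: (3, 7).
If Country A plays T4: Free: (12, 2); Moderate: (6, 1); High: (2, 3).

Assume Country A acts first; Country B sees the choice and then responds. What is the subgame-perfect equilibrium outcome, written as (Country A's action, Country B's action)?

Solve by backward induction (Country A leads).
- T0: BR = Free, leader payoff 7.
- T1: BR = Moderate, leader payoff 9.
- T2: BR = High, leader payoff 7.
- T3: BR = Free, leader payoff 15.
- T4: BR = High, leader payoff 2.
Among 7, 9, 7, 15, 2, the best is 15 at T3. Subgame-perfect outcome: (T3, Free) with payoffs (15, 8).

(T3, Free)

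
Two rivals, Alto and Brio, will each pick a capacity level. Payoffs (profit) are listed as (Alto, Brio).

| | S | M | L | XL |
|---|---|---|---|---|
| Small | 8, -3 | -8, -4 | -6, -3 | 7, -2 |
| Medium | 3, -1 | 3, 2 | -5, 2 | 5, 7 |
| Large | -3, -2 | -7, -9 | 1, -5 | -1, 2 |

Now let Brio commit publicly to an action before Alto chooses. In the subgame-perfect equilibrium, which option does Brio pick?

M

Alto best-responds to each possible Brio move:
- S: BR = Small, leader payoff -3.
- M: BR = Medium, leader payoff 2.
- L: BR = Large, leader payoff -5.
- XL: BR = Small, leader payoff -2.
Maximizing over -3, 2, -5, -2, Brio chooses M. Subgame-perfect outcome: (Medium, M) with payoffs (3, 2).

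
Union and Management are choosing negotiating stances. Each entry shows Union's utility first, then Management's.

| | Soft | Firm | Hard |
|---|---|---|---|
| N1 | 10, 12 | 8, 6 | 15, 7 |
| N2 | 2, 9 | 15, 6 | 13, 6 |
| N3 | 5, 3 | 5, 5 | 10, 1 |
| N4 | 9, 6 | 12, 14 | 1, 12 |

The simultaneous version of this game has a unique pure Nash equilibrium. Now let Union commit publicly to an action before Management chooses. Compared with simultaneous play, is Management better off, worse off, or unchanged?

better off

Backward induction with Union moving first.
- N1: BR = Soft, leader payoff 10.
- N2: BR = Soft, leader payoff 2.
- N3: BR = Firm, leader payoff 5.
- N4: BR = Firm, leader payoff 12.
Among 10, 2, 5, 12, the best is 12 at N4. Subgame-perfect outcome: (N4, Firm) with payoffs (12, 14).
For the simultaneous game, intersect best replies.
Union's best replies: Soft→N1; Firm→N2; Hard→N1.
Management's best replies: N1→Soft; N2→Soft; N3→Firm; N4→Firm.
Only (N1, Soft) has each player best-responding; Nash payoffs (10, 12).
Management earns 14 sequentially versus 12 at the Nash outcome: better off.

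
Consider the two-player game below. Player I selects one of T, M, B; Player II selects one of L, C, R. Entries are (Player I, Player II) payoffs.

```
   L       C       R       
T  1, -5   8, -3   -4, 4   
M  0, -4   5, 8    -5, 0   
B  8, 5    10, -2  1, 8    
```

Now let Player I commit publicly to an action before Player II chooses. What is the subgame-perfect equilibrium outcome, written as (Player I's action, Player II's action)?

(M, C)

Solve by backward induction (Player I leads).
- T → Player II plays R (best of -5, -3, 4); Player I gets -4.
- M → Player II plays C (best of -4, 8, 0); Player I gets 5.
- B → Player II plays R (best of 5, -2, 8); Player I gets 1.
Maximizing over -4, 5, 1, Player I chooses M. Subgame-perfect outcome: (M, C) with payoffs (5, 8).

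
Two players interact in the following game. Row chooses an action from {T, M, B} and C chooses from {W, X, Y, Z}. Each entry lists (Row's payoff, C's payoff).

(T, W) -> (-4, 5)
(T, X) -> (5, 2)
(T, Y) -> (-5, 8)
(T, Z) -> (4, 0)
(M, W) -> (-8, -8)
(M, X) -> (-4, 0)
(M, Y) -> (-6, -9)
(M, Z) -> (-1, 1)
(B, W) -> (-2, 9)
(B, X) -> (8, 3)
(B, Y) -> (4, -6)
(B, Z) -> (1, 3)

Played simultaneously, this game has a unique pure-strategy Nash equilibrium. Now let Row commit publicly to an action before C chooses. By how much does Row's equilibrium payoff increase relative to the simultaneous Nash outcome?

Solve by backward induction (Row leads).
- T → C plays Y (best of 5, 2, 8, 0); Row gets -5.
- M → C plays Z (best of -8, 0, -9, 1); Row gets -1.
- B → C plays W (best of 9, 3, -6, 3); Row gets -2.
Maximizing over -5, -1, -2, Row chooses M. Subgame-perfect outcome: (M, Z) with payoffs (-1, 1).
Now find the simultaneous Nash equilibrium.
Row's best replies: W→B; X→B; Y→B; Z→T.
C's best replies: T→Y; M→Z; B→W.
The unique mutual best reply is (B, W), giving (-2, 9).
Row's commitment gain: -1 − -2 = 1.

1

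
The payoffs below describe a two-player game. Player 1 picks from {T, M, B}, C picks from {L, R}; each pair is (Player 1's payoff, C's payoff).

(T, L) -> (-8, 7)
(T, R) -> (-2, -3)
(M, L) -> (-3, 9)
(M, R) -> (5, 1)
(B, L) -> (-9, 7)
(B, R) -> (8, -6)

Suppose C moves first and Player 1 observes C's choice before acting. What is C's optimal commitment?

L

Work backward from Player 1's decision.
- L: BR = M, leader payoff 9.
- R: BR = B, leader payoff -6.
Maximizing over 9, -6, C chooses L. Subgame-perfect outcome: (M, L) with payoffs (-3, 9).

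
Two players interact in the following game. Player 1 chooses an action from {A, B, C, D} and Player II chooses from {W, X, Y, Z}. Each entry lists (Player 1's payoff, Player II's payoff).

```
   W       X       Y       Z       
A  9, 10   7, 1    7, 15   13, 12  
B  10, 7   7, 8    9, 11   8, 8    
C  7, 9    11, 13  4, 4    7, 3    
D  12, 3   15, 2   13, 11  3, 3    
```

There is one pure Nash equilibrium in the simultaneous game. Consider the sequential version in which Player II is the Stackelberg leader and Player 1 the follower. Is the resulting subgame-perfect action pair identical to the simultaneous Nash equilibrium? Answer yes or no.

no

Solve by backward induction (Player II leads).
- W → Player 1 plays D (best of 9, 10, 7, 12); Player II gets 3.
- X → Player 1 plays D (best of 7, 7, 11, 15); Player II gets 2.
- Y → Player 1 plays D (best of 7, 9, 4, 13); Player II gets 11.
- Z → Player 1 plays A (best of 13, 8, 7, 3); Player II gets 12.
Among 3, 2, 11, 12, the best is 12 at Z. Subgame-perfect outcome: (A, Z) with payoffs (13, 12).
For the simultaneous game, intersect best replies.
Player 1's best replies: W→D; X→D; Y→D; Z→A.
Player II's best replies: A→Y; B→Y; C→X; D→Y.
Only (D, Y) has each player best-responding; Nash payoffs (13, 11).
Sequential outcome (A, Z) differs from the Nash profile (D, Y).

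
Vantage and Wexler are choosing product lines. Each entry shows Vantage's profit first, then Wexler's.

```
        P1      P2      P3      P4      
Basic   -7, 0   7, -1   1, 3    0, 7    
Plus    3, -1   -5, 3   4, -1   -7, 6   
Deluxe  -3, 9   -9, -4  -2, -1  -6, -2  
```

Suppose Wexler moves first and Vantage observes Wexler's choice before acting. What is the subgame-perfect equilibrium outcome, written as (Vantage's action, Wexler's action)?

Solve by backward induction (Wexler leads).
- P1: Vantage compares -7, 3, -3 and picks Plus; Wexler would get -1.
- P2: Vantage compares 7, -5, -9 and picks Basic; Wexler would get -1.
- P3: Vantage compares 1, 4, -2 and picks Plus; Wexler would get -1.
- P4: Vantage compares 0, -7, -6 and picks Basic; Wexler would get 7.
Maximizing over -1, -1, -1, 7, Wexler chooses P4. Subgame-perfect outcome: (Basic, P4) with payoffs (0, 7).

(Basic, P4)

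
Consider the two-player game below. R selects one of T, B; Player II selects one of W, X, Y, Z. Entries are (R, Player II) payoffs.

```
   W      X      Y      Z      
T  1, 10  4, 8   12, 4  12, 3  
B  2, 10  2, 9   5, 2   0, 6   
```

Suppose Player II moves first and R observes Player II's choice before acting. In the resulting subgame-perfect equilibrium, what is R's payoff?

Solve by backward induction (Player II leads).
- W: R compares 1, 2 and picks B; Player II would get 10.
- X: R compares 4, 2 and picks T; Player II would get 8.
- Y: R compares 12, 5 and picks T; Player II would get 4.
- Z: R compares 12, 0 and picks T; Player II would get 3.
Among 10, 8, 4, 3, the best is 10 at W. Subgame-perfect outcome: (B, W) with payoffs (2, 10).

2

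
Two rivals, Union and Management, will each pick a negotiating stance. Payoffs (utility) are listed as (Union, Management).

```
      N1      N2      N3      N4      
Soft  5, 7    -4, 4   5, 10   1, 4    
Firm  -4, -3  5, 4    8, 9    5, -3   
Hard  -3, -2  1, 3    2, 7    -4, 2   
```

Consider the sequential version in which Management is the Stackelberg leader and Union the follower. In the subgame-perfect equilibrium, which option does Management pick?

N3

Union best-responds to each possible Management move:
- N1 → Union plays Soft (best of 5, -4, -3); Management gets 7.
- N2 → Union plays Firm (best of -4, 5, 1); Management gets 4.
- N3 → Union plays Firm (best of 5, 8, 2); Management gets 9.
- N4 → Union plays Firm (best of 1, 5, -4); Management gets -3.
Maximizing over 7, 4, 9, -3, Management chooses N3. Subgame-perfect outcome: (Firm, N3) with payoffs (8, 9).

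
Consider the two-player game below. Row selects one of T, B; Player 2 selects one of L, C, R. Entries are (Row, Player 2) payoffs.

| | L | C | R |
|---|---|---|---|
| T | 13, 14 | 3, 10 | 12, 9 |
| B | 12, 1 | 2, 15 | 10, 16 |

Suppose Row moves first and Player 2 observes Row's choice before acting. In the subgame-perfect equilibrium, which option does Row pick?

Player 2 best-responds to each possible Row move:
- T → Player 2 plays L (best of 14, 10, 9); Row gets 13.
- B → Player 2 plays R (best of 1, 15, 16); Row gets 10.
Row's induced payoffs are 13, 10, so Row commits to T. Subgame-perfect outcome: (T, L) with payoffs (13, 14).

T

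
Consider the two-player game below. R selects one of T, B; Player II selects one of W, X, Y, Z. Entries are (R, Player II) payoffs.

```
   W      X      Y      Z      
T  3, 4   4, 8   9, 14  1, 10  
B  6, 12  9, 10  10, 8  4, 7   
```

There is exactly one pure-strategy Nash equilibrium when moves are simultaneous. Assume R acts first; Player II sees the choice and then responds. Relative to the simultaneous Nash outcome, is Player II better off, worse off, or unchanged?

better off

Solve by backward induction (R leads).
- T → Player II plays Y (best of 4, 8, 14, 10); R gets 9.
- B → Player II plays W (best of 12, 10, 8, 7); R gets 6.
R's induced payoffs are 9, 6, so R commits to T. Subgame-perfect outcome: (T, Y) with payoffs (9, 14).
For the simultaneous game, intersect best replies.
R's best replies: W→B; X→B; Y→B; Z→B.
Player II's best replies: T→Y; B→W.
Only (B, W) has each player best-responding; Nash payoffs (6, 12).
Player II earns 14 sequentially versus 12 at the Nash outcome: better off.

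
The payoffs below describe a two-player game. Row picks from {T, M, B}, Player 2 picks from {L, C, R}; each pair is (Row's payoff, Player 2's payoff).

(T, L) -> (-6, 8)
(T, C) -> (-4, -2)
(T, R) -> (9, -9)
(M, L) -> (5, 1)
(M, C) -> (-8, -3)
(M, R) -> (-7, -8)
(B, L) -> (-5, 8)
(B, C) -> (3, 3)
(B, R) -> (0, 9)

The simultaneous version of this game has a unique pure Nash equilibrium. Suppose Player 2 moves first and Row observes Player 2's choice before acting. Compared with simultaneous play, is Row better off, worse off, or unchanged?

Work backward from Row's decision.
- L: Row compares -6, 5, -5 and picks M; Player 2 would get 1.
- C: Row compares -4, -8, 3 and picks B; Player 2 would get 3.
- R: Row compares 9, -7, 0 and picks T; Player 2 would get -9.
Among 1, 3, -9, the best is 3 at C. Subgame-perfect outcome: (B, C) with payoffs (3, 3).
For the simultaneous game, intersect best replies.
Row's best replies: L→M; C→B; R→T.
Player 2's best replies: T→L; M→L; B→R.
The unique mutual best reply is (M, L), giving (5, 1).
Row earns 3 sequentially versus 5 at the Nash outcome: worse off.

worse off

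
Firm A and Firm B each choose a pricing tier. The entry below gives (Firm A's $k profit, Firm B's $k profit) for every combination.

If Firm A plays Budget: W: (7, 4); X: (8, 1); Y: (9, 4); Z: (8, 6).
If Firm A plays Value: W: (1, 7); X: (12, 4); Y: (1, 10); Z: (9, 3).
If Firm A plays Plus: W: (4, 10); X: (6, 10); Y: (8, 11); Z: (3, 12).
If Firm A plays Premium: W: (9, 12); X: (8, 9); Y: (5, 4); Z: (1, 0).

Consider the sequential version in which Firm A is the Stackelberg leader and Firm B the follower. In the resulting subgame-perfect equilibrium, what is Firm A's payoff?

Backward induction with Firm A moving first.
- Budget → Firm B plays Z (best of 4, 1, 4, 6); Firm A gets 8.
- Value → Firm B plays Y (best of 7, 4, 10, 3); Firm A gets 1.
- Plus → Firm B plays Z (best of 10, 10, 11, 12); Firm A gets 3.
- Premium → Firm B plays W (best of 12, 9, 4, 0); Firm A gets 9.
Maximizing over 8, 1, 3, 9, Firm A chooses Premium. Subgame-perfect outcome: (Premium, W) with payoffs (9, 12).

9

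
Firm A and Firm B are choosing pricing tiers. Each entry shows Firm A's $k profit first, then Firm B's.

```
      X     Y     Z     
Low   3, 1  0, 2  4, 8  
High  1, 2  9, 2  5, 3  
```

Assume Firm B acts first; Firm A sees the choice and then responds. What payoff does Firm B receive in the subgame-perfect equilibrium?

3

Work backward from Firm A's decision.
- X: Firm A compares 3, 1 and picks Low; Firm B would get 1.
- Y: Firm A compares 0, 9 and picks High; Firm B would get 2.
- Z: Firm A compares 4, 5 and picks High; Firm B would get 3.
Among 1, 2, 3, the best is 3 at Z. Subgame-perfect outcome: (High, Z) with payoffs (5, 3).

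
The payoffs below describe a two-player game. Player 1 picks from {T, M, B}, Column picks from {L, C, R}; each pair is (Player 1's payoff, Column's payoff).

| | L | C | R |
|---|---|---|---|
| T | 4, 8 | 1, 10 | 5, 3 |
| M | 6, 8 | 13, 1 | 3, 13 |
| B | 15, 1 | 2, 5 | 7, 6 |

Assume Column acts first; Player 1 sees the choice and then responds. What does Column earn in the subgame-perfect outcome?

6

Player 1 best-responds to each possible Column move:
- L: BR = B, leader payoff 1.
- C: BR = M, leader payoff 1.
- R: BR = B, leader payoff 6.
Column's induced payoffs are 1, 1, 6, so Column commits to R. Subgame-perfect outcome: (B, R) with payoffs (7, 6).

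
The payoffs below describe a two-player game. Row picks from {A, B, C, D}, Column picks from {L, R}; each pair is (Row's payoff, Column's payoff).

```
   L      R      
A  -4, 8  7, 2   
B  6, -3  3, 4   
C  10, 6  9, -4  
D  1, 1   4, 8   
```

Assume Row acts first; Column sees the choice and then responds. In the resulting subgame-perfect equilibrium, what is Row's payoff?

10

Solve by backward induction (Row leads).
- A: Column compares 8, 2 and picks L; Row would get -4.
- B: Column compares -3, 4 and picks R; Row would get 3.
- C: Column compares 6, -4 and picks L; Row would get 10.
- D: Column compares 1, 8 and picks R; Row would get 4.
Row's induced payoffs are -4, 3, 10, 4, so Row commits to C. Subgame-perfect outcome: (C, L) with payoffs (10, 6).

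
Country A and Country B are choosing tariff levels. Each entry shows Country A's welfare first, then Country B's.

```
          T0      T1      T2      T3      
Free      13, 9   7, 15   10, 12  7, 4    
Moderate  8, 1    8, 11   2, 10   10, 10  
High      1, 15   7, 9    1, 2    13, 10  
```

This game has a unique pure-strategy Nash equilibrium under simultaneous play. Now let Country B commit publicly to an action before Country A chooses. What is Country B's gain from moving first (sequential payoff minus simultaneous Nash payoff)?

1

Work backward from Country A's decision.
- T0: Country A compares 13, 8, 1 and picks Free; Country B would get 9.
- T1: Country A compares 7, 8, 7 and picks Moderate; Country B would get 11.
- T2: Country A compares 10, 2, 1 and picks Free; Country B would get 12.
- T3: Country A compares 7, 10, 13 and picks High; Country B would get 10.
Among 9, 11, 12, 10, the best is 12 at T2. Subgame-perfect outcome: (Free, T2) with payoffs (10, 12).
Under simultaneous play:
Country A's best replies: T0→Free; T1→Moderate; T2→Free; T3→High.
Country B's best replies: Free→T1; Moderate→T1; High→T0.
The unique mutual best reply is (Moderate, T1), giving (8, 11).
Country B's commitment gain: 12 − 11 = 1.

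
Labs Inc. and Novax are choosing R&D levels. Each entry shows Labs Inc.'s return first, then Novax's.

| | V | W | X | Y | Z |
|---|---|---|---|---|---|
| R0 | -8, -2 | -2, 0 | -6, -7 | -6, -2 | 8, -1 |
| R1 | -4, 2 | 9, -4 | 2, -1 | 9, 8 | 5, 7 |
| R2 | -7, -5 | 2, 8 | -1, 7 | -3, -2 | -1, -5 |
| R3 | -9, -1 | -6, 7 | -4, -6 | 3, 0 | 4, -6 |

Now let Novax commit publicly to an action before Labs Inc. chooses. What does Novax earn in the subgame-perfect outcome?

8

Labs Inc. best-responds to each possible Novax move:
- V → Labs Inc. plays R1 (best of -8, -4, -7, -9); Novax gets 2.
- W → Labs Inc. plays R1 (best of -2, 9, 2, -6); Novax gets -4.
- X → Labs Inc. plays R1 (best of -6, 2, -1, -4); Novax gets -1.
- Y → Labs Inc. plays R1 (best of -6, 9, -3, 3); Novax gets 8.
- Z → Labs Inc. plays R0 (best of 8, 5, -1, 4); Novax gets -1.
Maximizing over 2, -4, -1, 8, -1, Novax chooses Y. Subgame-perfect outcome: (R1, Y) with payoffs (9, 8).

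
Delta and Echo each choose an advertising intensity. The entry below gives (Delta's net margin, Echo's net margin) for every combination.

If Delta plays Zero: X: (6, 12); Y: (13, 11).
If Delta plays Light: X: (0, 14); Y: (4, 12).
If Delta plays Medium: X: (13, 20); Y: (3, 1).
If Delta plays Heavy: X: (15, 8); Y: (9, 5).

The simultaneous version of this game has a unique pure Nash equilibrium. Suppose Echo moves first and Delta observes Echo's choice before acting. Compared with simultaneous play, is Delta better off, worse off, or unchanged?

Work backward from Delta's decision.
- X → Delta plays Heavy (best of 6, 0, 13, 15); Echo gets 8.
- Y → Delta plays Zero (best of 13, 4, 3, 9); Echo gets 11.
Among 8, 11, the best is 11 at Y. Subgame-perfect outcome: (Zero, Y) with payoffs (13, 11).
For the simultaneous game, intersect best replies.
Delta's best replies: X→Heavy; Y→Zero.
Echo's best replies: Zero→X; Light→X; Medium→X; Heavy→X.
The unique mutual best reply is (Heavy, X), giving (15, 8).
Delta earns 13 sequentially versus 15 at the Nash outcome: worse off.

worse off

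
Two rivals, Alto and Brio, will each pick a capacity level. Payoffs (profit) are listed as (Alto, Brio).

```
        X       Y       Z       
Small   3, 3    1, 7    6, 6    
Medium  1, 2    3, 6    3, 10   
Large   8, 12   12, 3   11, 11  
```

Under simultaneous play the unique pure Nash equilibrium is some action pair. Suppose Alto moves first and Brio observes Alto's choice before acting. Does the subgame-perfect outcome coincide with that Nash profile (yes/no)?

yes

Solve by backward induction (Alto leads).
- Small: Brio compares 3, 7, 6 and picks Y; Alto would get 1.
- Medium: Brio compares 2, 6, 10 and picks Z; Alto would get 3.
- Large: Brio compares 12, 3, 11 and picks X; Alto would get 8.
Maximizing over 1, 3, 8, Alto chooses Large. Subgame-perfect outcome: (Large, X) with payoffs (8, 12).
Now find the simultaneous Nash equilibrium.
Alto's best replies: X→Large; Y→Large; Z→Large.
Brio's best replies: Small→Y; Medium→Z; Large→X.
Only (Large, X) has each player best-responding; Nash payoffs (8, 12).
Sequential outcome (Large, X) coincides with the Nash profile (Large, X).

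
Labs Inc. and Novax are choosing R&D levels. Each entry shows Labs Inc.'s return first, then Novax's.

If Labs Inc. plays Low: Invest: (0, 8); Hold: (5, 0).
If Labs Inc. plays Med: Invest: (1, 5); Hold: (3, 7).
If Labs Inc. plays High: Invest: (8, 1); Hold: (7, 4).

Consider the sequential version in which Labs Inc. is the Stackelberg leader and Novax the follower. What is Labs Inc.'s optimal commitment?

Work backward from Novax's decision.
- Low: BR = Invest, leader payoff 0.
- Med: BR = Hold, leader payoff 3.
- High: BR = Hold, leader payoff 7.
Labs Inc.'s induced payoffs are 0, 3, 7, so Labs Inc. commits to High. Subgame-perfect outcome: (High, Hold) with payoffs (7, 4).

High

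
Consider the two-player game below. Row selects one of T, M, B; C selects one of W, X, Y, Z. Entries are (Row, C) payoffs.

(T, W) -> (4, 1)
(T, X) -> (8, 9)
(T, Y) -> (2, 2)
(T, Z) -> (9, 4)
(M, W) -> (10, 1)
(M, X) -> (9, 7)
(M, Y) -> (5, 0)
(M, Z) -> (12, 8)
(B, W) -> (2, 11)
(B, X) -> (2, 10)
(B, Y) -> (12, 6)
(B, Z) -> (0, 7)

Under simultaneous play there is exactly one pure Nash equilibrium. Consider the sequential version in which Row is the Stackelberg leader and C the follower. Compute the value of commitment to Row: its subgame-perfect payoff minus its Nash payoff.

Work backward from C's decision.
- T: BR = X, leader payoff 8.
- M: BR = Z, leader payoff 12.
- B: BR = W, leader payoff 2.
Row's induced payoffs are 8, 12, 2, so Row commits to M. Subgame-perfect outcome: (M, Z) with payoffs (12, 8).
Under simultaneous play:
Row's best replies: W→M; X→M; Y→B; Z→M.
C's best replies: T→X; M→Z; B→W.
Only (M, Z) has each player best-responding; Nash payoffs (12, 8).
Row's commitment gain: 12 − 12 = 0.

0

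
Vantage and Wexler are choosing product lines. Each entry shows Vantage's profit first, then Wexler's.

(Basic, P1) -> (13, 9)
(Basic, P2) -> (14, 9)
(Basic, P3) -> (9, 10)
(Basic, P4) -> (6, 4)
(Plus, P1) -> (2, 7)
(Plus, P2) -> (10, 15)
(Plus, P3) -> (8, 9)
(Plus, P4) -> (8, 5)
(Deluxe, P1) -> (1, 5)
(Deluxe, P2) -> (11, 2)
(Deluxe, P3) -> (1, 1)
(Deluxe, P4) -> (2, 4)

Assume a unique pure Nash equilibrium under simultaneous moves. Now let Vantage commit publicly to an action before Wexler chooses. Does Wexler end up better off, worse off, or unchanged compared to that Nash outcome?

better off

Work backward from Wexler's decision.
- Basic: Wexler compares 9, 9, 10, 4 and picks P3; Vantage would get 9.
- Plus: Wexler compares 7, 15, 9, 5 and picks P2; Vantage would get 10.
- Deluxe: Wexler compares 5, 2, 1, 4 and picks P1; Vantage would get 1.
Maximizing over 9, 10, 1, Vantage chooses Plus. Subgame-perfect outcome: (Plus, P2) with payoffs (10, 15).
Now find the simultaneous Nash equilibrium.
Vantage's best replies: P1→Basic; P2→Basic; P3→Basic; P4→Plus.
Wexler's best replies: Basic→P3; Plus→P2; Deluxe→P1.
Only (Basic, P3) has each player best-responding; Nash payoffs (9, 10).
Wexler earns 15 sequentially versus 10 at the Nash outcome: better off.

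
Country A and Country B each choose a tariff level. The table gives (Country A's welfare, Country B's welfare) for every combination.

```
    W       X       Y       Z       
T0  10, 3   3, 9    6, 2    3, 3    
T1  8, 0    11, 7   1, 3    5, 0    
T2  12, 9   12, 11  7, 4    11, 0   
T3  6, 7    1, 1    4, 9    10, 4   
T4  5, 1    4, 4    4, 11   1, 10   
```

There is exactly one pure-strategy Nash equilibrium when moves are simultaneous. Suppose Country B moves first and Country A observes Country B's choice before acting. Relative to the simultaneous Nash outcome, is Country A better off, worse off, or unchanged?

Backward induction with Country B moving first.
- W: BR = T2, leader payoff 9.
- X: BR = T2, leader payoff 11.
- Y: BR = T2, leader payoff 4.
- Z: BR = T2, leader payoff 0.
Among 9, 11, 4, 0, the best is 11 at X. Subgame-perfect outcome: (T2, X) with payoffs (12, 11).
For the simultaneous game, intersect best replies.
Country A's best replies: W→T2; X→T2; Y→T2; Z→T2.
Country B's best replies: T0→X; T1→X; T2→X; T3→Y; T4→Y.
The unique mutual best reply is (T2, X), giving (12, 11).
Country A earns 12 sequentially versus 12 at the Nash outcome: unchanged.

unchanged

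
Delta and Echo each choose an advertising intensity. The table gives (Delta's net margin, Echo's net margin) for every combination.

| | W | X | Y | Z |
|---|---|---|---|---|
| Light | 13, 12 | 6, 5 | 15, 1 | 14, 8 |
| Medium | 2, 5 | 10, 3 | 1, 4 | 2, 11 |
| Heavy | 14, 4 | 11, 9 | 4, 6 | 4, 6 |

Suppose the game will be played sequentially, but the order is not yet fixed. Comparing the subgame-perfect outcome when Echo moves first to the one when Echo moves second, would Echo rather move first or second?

second

If Delta leads: Echo's best replies are Light→W, Medium→Z, Heavy→X; Delta's induced payoffs 13, 2, 11; outcome (Light, W), payoffs (13, 12).
If Echo leads: Delta's best replies are W→Heavy, X→Heavy, Y→Light, Z→Light; Echo's induced payoffs 4, 9, 1, 8; outcome (Heavy, X), payoffs (11, 9).
Echo gets 9 moving first and 12 moving second, so Echo prefers to move second.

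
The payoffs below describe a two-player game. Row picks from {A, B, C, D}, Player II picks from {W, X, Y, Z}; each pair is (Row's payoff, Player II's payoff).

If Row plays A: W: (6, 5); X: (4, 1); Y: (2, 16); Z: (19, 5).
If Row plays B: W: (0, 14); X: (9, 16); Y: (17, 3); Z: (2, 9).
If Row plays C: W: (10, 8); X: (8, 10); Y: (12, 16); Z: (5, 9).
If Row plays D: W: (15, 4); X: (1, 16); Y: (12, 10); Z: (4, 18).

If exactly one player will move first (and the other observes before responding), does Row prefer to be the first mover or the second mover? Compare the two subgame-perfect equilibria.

If Row leads: Player II's best replies are A→Y, B→X, C→Y, D→Z; Row's induced payoffs 2, 9, 12, 4; outcome (C, Y), payoffs (12, 16).
If Player II leads: Row's best replies are W→D, X→B, Y→B, Z→A; Player II's induced payoffs 4, 16, 3, 5; outcome (B, X), payoffs (9, 16).
Row gets 12 moving first and 9 moving second, so Row prefers to move first.

first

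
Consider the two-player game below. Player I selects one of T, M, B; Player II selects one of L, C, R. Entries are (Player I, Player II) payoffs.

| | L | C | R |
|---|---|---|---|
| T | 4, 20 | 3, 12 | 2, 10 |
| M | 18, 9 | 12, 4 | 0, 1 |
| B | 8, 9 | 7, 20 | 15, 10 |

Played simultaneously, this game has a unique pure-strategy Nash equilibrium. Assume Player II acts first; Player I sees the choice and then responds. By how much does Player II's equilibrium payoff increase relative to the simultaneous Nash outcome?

1

Backward induction with Player II moving first.
- L → Player I plays M (best of 4, 18, 8); Player II gets 9.
- C → Player I plays M (best of 3, 12, 7); Player II gets 4.
- R → Player I plays B (best of 2, 0, 15); Player II gets 10.
Maximizing over 9, 4, 10, Player II chooses R. Subgame-perfect outcome: (B, R) with payoffs (15, 10).
Under simultaneous play:
Player I's best replies: L→M; C→M; R→B.
Player II's best replies: T→L; M→L; B→C.
Only (M, L) has each player best-responding; Nash payoffs (18, 9).
Player II's commitment gain: 10 − 9 = 1.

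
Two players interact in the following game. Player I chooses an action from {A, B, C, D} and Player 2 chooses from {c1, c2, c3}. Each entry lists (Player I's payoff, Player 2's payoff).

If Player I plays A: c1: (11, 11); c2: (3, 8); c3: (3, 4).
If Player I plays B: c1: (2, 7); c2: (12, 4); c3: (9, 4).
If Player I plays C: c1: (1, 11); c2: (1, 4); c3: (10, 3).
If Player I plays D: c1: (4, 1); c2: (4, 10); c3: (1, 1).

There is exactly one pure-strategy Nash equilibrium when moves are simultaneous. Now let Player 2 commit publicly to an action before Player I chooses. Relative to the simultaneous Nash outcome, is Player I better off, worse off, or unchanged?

unchanged

Work backward from Player I's decision.
- c1: BR = A, leader payoff 11.
- c2: BR = B, leader payoff 4.
- c3: BR = C, leader payoff 3.
Maximizing over 11, 4, 3, Player 2 chooses c1. Subgame-perfect outcome: (A, c1) with payoffs (11, 11).
For the simultaneous game, intersect best replies.
Player I's best replies: c1→A; c2→B; c3→C.
Player 2's best replies: A→c1; B→c1; C→c1; D→c2.
The unique mutual best reply is (A, c1), giving (11, 11).
Player I earns 11 sequentially versus 11 at the Nash outcome: unchanged.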